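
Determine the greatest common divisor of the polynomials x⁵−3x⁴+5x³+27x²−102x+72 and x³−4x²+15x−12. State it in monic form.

Repeated division with remainder:
  x⁵−3x⁴+5x³+27x²−102x+72 = (x²+x−6)(x³−4x²+15x−12) + (0)
The last nonzero remainder x³−4x²+15x−12 is already monic.

x³−4x²+15x−12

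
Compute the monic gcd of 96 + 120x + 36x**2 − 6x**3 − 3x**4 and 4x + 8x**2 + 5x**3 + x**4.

4 + 4x + x**2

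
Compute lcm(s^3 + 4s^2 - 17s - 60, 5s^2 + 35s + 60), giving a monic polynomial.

Euclidean algorithm in ℚ[s]:
  s^3 + 4s^2 - 17s - 60 = ((1/5)s - 3/5)(5s^2 + 35s + 60) + (-8s - 24)
  5s^2 + 35s + 60 = (-(5/8)s - 5/2)(-8s - 24) + (0)
Last nonzero remainder: -8s - 24. Dividing through by -8 gives the monic gcd s + 3.
Then lcm(f, g) = f·g / gcd(f, g); expanding and making the result monic gives the answer.

s^4 + 8s^3 - s^2 - 128s - 240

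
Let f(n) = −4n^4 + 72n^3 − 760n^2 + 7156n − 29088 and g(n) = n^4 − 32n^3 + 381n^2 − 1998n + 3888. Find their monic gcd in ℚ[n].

By polynomial division,
  −4n^4 + 72n^3 − 760n^2 + 7156n − 29088 = (−4)(n^4 − 32n^3 + 381n^2 − 1998n + 3888) + (−56n^3 + 764n^2 − 836n − 13536)
  n^4 − 32n^3 + 381n^2 − 1998n + 3888 = (−(1/56)n + 257/784)(−56n^3 + 764n^2 − 836n − 13536) + ((22663/196)n^2 − (385271/196)n + 407934/49)
  −56n^3 + 764n^2 − 836n − 13536 = (−(10976/22663)n − 36848/22663)((22663/196)n^2 − (385271/196)n + 407934/49) + (0)
Last nonzero remainder: (22663/196)n^2 − (385271/196)n + 407934/49. Dividing through by 22663/196 gives the monic gcd n^2 − 17n + 72.

n^2 − 17n + 72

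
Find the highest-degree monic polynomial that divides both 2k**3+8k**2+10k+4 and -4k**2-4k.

k+1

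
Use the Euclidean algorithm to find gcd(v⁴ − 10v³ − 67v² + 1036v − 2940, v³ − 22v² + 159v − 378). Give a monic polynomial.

v² − 13v + 42

Euclidean algorithm in ℚ[v]:
  v⁴ − 10v³ − 67v² + 1036v − 2940 = (v + 12)(v³ − 22v² + 159v − 378) + (38v² − 494v + 1596)
  v³ − 22v² + 159v − 378 = ((1/38)v − 9/38)(38v² − 494v + 1596) + (0)
Last nonzero remainder: 38v² − 494v + 1596. Dividing through by 38 gives the monic gcd v² − 13v + 42.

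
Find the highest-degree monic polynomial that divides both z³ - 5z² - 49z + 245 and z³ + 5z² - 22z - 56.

z + 7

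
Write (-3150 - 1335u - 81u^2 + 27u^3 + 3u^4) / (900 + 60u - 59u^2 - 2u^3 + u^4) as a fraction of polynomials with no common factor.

(-126 - 3u + 3u^2)/(36 - 12u + u^2)

Euclidean algorithm in ℚ[u]:
  3u^4 + 27u^3 - 81u^2 - 1335u - 3150 = (3)(u^4 - 2u^3 - 59u^2 + 60u + 900) + (33u^3 + 96u^2 - 1515u - 5850)
  u^4 - 2u^3 - 59u^2 + 60u + 900 = ((1/33)u - 18/121)(33u^3 + 96u^2 - 1515u - 5850) + ((144/121)u^2 + (1440/121)u + 3600/121)
  33u^3 + 96u^2 - 1515u - 5850 = ((1331/48)u - 1573/8)((144/121)u^2 + (1440/121)u + 3600/121) + (0)
Last nonzero remainder: (144/121)u^2 + (1440/121)u + 3600/121. Dividing through by 144/121 gives the monic gcd u^2 + 10u + 25.
Cancel u^2 + 10u + 25 from numerator and denominator to get the reduced form.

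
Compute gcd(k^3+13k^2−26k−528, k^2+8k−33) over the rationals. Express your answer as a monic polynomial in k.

k+11

Euclidean algorithm in ℚ[k]:
  k^3+13k^2−26k−528 = (k+5)(k^2+8k−33) + (−33k−363)
  k^2+8k−33 = (−(1/33)k+1/11)(−33k−363) + (0)
Last nonzero remainder: −33k−363. Dividing through by −33 gives the monic gcd k+11.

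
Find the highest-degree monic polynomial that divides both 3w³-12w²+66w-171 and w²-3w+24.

1

By polynomial division,
  3w³-12w²+66w-171 = (3w-3)(w²-3w+24) + (-15w-99)
  w²-3w+24 = (-(1/15)w+16/25)(-15w-99) + (2184/25)
  -15w-99 = (-(125/728)w-825/728)(2184/25) + (0)
The last nonzero remainder is the constant 2184/25, so the polynomials are coprime and gcd = 1.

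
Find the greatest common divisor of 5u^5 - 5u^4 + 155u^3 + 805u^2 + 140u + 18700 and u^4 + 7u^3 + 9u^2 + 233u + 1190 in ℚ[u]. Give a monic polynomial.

u^3 + 9u + 170

Euclidean algorithm in ℚ[u]:
  5u^5 - 5u^4 + 155u^3 + 805u^2 + 140u + 18700 = (5u - 40)(u^4 + 7u^3 + 9u^2 + 233u + 1190) + (390u^3 + 3510u + 66300)
  u^4 + 7u^3 + 9u^2 + 233u + 1190 = ((1/390)u + 7/390)(390u^3 + 3510u + 66300) + (0)
Last nonzero remainder: 390u^3 + 3510u + 66300. Dividing through by 390 gives the monic gcd u^3 + 9u + 170.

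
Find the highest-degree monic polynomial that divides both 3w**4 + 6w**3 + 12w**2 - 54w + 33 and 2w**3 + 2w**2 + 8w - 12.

w - 1

Euclidean algorithm in ℚ[w]:
  3w**4 + 6w**3 + 12w**2 - 54w + 33 = ((3/2)w + 3/2)(2w**3 + 2w**2 + 8w - 12) + (-3w**2 - 48w + 51)
  2w**3 + 2w**2 + 8w - 12 = (-(2/3)w + 10)(-3w**2 - 48w + 51) + (522w - 522)
  -3w**2 - 48w + 51 = (-(1/174)w - 17/174)(522w - 522) + (0)
Last nonzero remainder: 522w - 522. Dividing through by 522 gives the monic gcd w - 1.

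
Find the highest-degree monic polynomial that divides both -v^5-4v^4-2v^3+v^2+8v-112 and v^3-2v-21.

Euclidean algorithm in ℚ[v]:
  -v^5-4v^4-2v^3+v^2+8v-112 = (-v^2-4v-4)(v^3-2v-21) + (-28v^2-84v-196)
  v^3-2v-21 = (-(1/28)v+3/28)(-28v^2-84v-196) + (0)
Last nonzero remainder: -28v^2-84v-196. Dividing through by -28 gives the monic gcd v^2+3v+7.

v^2+3v+7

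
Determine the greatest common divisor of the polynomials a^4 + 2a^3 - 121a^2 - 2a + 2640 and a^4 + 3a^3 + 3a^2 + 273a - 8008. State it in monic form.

Euclidean algorithm in ℚ[a]:
  a^4 + 2a^3 - 121a^2 - 2a + 2640 = (a^4 + 3a^3 + 3a^2 + 273a - 8008) + (-a^3 - 124a^2 - 275a + 10648)
  a^4 + 3a^3 + 3a^2 + 273a - 8008 = (-a + 121)(-a^3 - 124a^2 - 275a + 10648) + (14732a^2 + 44196a - 1296416)
  -a^3 - 124a^2 - 275a + 10648 = (-(1/14732)a - 121/14732)(14732a^2 + 44196a - 1296416) + (0)
Last nonzero remainder: 14732a^2 + 44196a - 1296416. Dividing through by 14732 gives the monic gcd a^2 + 3a - 88.

a^2 + 3a - 88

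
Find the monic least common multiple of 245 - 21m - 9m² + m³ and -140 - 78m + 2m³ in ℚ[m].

490 + 203m - 39m² - 7m³ + m⁴

Repeated division with remainder:
  m³ - 9m² - 21m + 245 = (1/2)(2m³ - 78m - 140) + (-9m² + 18m + 315)
  2m³ - 78m - 140 = (-(2/9)m - 4/9)(-9m² + 18m + 315) + (0)
Last nonzero remainder: -9m² + 18m + 315. Dividing through by -9 gives the monic gcd m² - 2m - 35.
Then lcm(f, g) = f·g / gcd(f, g); expanding and making the result monic gives the answer.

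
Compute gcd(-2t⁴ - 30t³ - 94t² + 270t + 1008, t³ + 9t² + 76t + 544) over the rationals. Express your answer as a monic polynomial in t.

t + 8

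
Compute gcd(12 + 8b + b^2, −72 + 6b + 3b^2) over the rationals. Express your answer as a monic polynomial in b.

6 + b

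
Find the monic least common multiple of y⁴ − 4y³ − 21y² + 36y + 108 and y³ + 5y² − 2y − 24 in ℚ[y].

Euclidean algorithm in ℚ[y]:
  y⁴ − 4y³ − 21y² + 36y + 108 = (y − 9)(y³ + 5y² − 2y − 24) + (26y² + 42y − 108)
  y³ + 5y² − 2y − 24 = ((1/26)y + 22/169)(26y² + 42y − 108) + (−(560/169)y − 1680/169)
  26y² + 42y − 108 = (−(2197/280)y + 1521/140)(−(560/169)y − 1680/169) + (0)
Last nonzero remainder: −(560/169)y − 1680/169. Dividing through by −560/169 gives the monic gcd y + 3.
Then lcm(f, g) = f·g / gcd(f, g); expanding and making the result monic gives the answer.

y⁶ − 2y⁵ − 37y⁴ + 26y³ + 348y² − 72y − 864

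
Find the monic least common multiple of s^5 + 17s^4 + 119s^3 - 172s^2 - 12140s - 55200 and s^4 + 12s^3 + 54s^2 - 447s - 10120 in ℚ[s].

s^6 + 28s^5 + 306s^4 + 1137s^3 - 14032s^2 - 188740s - 607200

By polynomial division,
  s^5 + 17s^4 + 119s^3 - 172s^2 - 12140s - 55200 = (s + 5)(s^4 + 12s^3 + 54s^2 - 447s - 10120) + (5s^3 + 5s^2 + 215s - 4600)
  s^4 + 12s^3 + 54s^2 - 447s - 10120 = ((1/5)s + 11/5)(5s^3 + 5s^2 + 215s - 4600) + (0)
Last nonzero remainder: 5s^3 + 5s^2 + 215s - 4600. Dividing through by 5 gives the monic gcd s^3 + s^2 + 43s - 920.
Then lcm(f, g) = f·g / gcd(f, g); expanding and making the result monic gives the answer.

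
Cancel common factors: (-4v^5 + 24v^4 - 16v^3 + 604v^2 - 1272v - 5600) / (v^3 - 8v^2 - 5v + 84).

(-4v^3 - 20v^2 - 124v - 200)/(v + 3)

By polynomial division,
  -4v^5 + 24v^4 - 16v^3 + 604v^2 - 1272v - 5600 = (-4v^2 - 8v - 100)(v^3 - 8v^2 - 5v + 84) + (100v^2 - 1100v + 2800)
  v^3 - 8v^2 - 5v + 84 = ((1/100)v + 3/100)(100v^2 - 1100v + 2800) + (0)
Last nonzero remainder: 100v^2 - 1100v + 2800. Dividing through by 100 gives the monic gcd v^2 - 11v + 28.
Cancel v^2 - 11v + 28 from numerator and denominator to get the reduced form.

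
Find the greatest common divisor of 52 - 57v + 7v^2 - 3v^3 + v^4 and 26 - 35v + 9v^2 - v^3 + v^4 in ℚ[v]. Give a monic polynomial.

-13 + 11v + v^2 + v^3

Euclidean algorithm in ℚ[v]:
  v^4 - 3v^3 + 7v^2 - 57v + 52 = (v^4 - v^3 + 9v^2 - 35v + 26) + (-2v^3 - 2v^2 - 22v + 26)
  v^4 - v^3 + 9v^2 - 35v + 26 = (-(1/2)v + 1)(-2v^3 - 2v^2 - 22v + 26) + (0)
Last nonzero remainder: -2v^3 - 2v^2 - 22v + 26. Dividing through by -2 gives the monic gcd v^3 + v^2 + 11v - 13.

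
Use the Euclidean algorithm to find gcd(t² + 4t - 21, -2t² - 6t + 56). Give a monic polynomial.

t + 7

By polynomial division,
  t² + 4t - 21 = (-1/2)(-2t² - 6t + 56) + (t + 7)
  -2t² - 6t + 56 = (-2t + 8)(t + 7) + (0)
The last nonzero remainder t + 7 is already monic.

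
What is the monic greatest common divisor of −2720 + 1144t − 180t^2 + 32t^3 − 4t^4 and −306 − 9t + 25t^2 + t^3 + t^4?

Repeated division with remainder:
  −4t^4 + 32t^3 − 180t^2 + 1144t − 2720 = (−4)(t^4 + t^3 + 25t^2 − 9t − 306) + (36t^3 − 80t^2 + 1108t − 3944)
  t^4 + t^3 + 25t^2 − 9t − 306 = ((1/36)t + 29/324)(36t^3 − 80t^2 + 1108t − 3944) + ((112/81)t^2 + (112/81)t + 3808/81)
  36t^3 − 80t^2 + 1108t − 3944 = ((729/28)t − 2349/28)((112/81)t^2 + (112/81)t + 3808/81) + (0)
Last nonzero remainder: (112/81)t^2 + (112/81)t + 3808/81. Dividing through by 112/81 gives the monic gcd t^2 + t + 34.

34 + t + t^2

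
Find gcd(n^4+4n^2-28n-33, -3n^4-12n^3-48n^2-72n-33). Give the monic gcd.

Apply the Euclidean algorithm:
  n^4+4n^2-28n-33 = (-1/3)(-3n^4-12n^3-48n^2-72n-33) + (-4n^3-12n^2-52n-44)
  -3n^4-12n^3-48n^2-72n-33 = ((3/4)n+3/4)(-4n^3-12n^2-52n-44) + (0)
Last nonzero remainder: -4n^3-12n^2-52n-44. Dividing through by -4 gives the monic gcd n^3+3n^2+13n+11.

n^3+3n^2+13n+11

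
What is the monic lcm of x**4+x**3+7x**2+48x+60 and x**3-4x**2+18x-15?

x**5+6x**3+41x**2+12x-60

By polynomial division,
  x**4+x**3+7x**2+48x+60 = (x+5)(x**3-4x**2+18x-15) + (9x**2-27x+135)
  x**3-4x**2+18x-15 = ((1/9)x-1/9)(9x**2-27x+135) + (0)
Last nonzero remainder: 9x**2-27x+135. Dividing through by 9 gives the monic gcd x**2-3x+15.
Then lcm(f, g) = f·g / gcd(f, g); expanding and making the result monic gives the answer.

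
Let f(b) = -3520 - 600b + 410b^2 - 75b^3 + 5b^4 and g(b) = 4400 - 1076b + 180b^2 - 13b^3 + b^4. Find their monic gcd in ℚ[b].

44 - 9b + b^2

Repeated division with remainder:
  5b^4 - 75b^3 + 410b^2 - 600b - 3520 = (5)(b^4 - 13b^3 + 180b^2 - 1076b + 4400) + (-10b^3 - 490b^2 + 4780b - 25520)
  b^4 - 13b^3 + 180b^2 - 1076b + 4400 = (-(1/10)b + 31/5)(-10b^3 - 490b^2 + 4780b - 25520) + (3696b^2 - 33264b + 162624)
  -10b^3 - 490b^2 + 4780b - 25520 = (-(5/1848)b - 145/924)(3696b^2 - 33264b + 162624) + (0)
Last nonzero remainder: 3696b^2 - 33264b + 162624. Dividing through by 3696 gives the monic gcd b^2 - 9b + 44.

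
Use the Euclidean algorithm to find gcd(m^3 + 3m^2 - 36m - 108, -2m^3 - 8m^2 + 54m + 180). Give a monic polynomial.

m^2 + 9m + 18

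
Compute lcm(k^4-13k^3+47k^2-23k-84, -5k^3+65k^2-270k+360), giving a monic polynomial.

k^5-19k^4+125k^3-305k^2+54k+504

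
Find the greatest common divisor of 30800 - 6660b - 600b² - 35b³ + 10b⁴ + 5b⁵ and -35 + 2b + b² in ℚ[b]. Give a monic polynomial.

-35 + 2b + b²

Repeated division with remainder:
  5b⁵ + 10b⁴ - 35b³ - 600b² - 6660b + 30800 = (5b³ + 140b - 880)(b² + 2b - 35) + (0)
The last nonzero remainder b² + 2b - 35 is already monic.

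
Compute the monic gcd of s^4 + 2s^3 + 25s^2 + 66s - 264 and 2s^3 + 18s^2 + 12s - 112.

s^2 + 2s - 8

Repeated division with remainder:
  s^4 + 2s^3 + 25s^2 + 66s - 264 = ((1/2)s - 7/2)(2s^3 + 18s^2 + 12s - 112) + (82s^2 + 164s - 656)
  2s^3 + 18s^2 + 12s - 112 = ((1/41)s + 7/41)(82s^2 + 164s - 656) + (0)
Last nonzero remainder: 82s^2 + 164s - 656. Dividing through by 82 gives the monic gcd s^2 + 2s - 8.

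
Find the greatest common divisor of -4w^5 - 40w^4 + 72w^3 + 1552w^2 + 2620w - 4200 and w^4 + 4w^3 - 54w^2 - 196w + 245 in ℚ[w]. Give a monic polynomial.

w^3 + 11w^2 + 23w - 35

Euclidean algorithm in ℚ[w]:
  -4w^5 - 40w^4 + 72w^3 + 1552w^2 + 2620w - 4200 = (-4w - 24)(w^4 + 4w^3 - 54w^2 - 196w + 245) + (-48w^3 - 528w^2 - 1104w + 1680)
  w^4 + 4w^3 - 54w^2 - 196w + 245 = (-(1/48)w + 7/48)(-48w^3 - 528w^2 - 1104w + 1680) + (0)
Last nonzero remainder: -48w^3 - 528w^2 - 1104w + 1680. Dividing through by -48 gives the monic gcd w^3 + 11w^2 + 23w - 35.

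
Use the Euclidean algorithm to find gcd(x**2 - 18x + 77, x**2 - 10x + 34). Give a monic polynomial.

By polynomial division,
  x**2 - 18x + 77 = (x**2 - 10x + 34) + (-8x + 43)
  x**2 - 10x + 34 = (-(1/8)x + 37/64)(-8x + 43) + (585/64)
  -8x + 43 = (-(512/585)x + 2752/585)(585/64) + (0)
The last nonzero remainder is the constant 585/64, so the polynomials are coprime and gcd = 1.

1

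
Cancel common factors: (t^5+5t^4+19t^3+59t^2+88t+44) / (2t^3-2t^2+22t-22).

By polynomial division,
  t^5+5t^4+19t^3+59t^2+88t+44 = ((1/2)t^2+3t+7)(2t^3-2t^2+22t-22) + (18t^2+198)
  2t^3-2t^2+22t-22 = ((1/9)t-1/9)(18t^2+198) + (0)
Last nonzero remainder: 18t^2+198. Dividing through by 18 gives the monic gcd t^2+11.
Cancel t^2+11 from numerator and denominator to get the reduced form.

(t^3+5t^2+8t+4)/(2t-2)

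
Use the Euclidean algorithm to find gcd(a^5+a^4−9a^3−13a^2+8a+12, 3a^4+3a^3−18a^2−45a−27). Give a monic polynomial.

Apply the Euclidean algorithm:
  a^5+a^4−9a^3−13a^2+8a+12 = ((1/3)a)(3a^4+3a^3−18a^2−45a−27) + (−3a^3+2a^2+17a+12)
  3a^4+3a^3−18a^2−45a−27 = (−a−5/3)(−3a^3+2a^2+17a+12) + ((7/3)a^2−(14/3)a−7)
  −3a^3+2a^2+17a+12 = (−(9/7)a−12/7)((7/3)a^2−(14/3)a−7) + (0)
Last nonzero remainder: (7/3)a^2−(14/3)a−7. Dividing through by 7/3 gives the monic gcd a^2−2a−3.

a^2−2a−3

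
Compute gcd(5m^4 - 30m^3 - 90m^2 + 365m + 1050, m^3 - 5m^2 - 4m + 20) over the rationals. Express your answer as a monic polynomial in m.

m - 5

Repeated division with remainder:
  5m^4 - 30m^3 - 90m^2 + 365m + 1050 = (5m - 5)(m^3 - 5m^2 - 4m + 20) + (-95m^2 + 245m + 1150)
  m^3 - 5m^2 - 4m + 20 = (-(1/95)m + 46/1805)(-95m^2 + 245m + 1150) + ((672/361)m - 3360/361)
  -95m^2 + 245m + 1150 = (-(34295/672)m - 41515/336)((672/361)m - 3360/361) + (0)
Last nonzero remainder: (672/361)m - 3360/361. Dividing through by 672/361 gives the monic gcd m - 5.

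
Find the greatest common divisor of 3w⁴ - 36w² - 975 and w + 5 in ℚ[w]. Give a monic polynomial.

By polynomial division,
  3w⁴ - 36w² - 975 = (3w³ - 15w² + 39w - 195)(w + 5) + (0)
The last nonzero remainder w + 5 is already monic.

w + 5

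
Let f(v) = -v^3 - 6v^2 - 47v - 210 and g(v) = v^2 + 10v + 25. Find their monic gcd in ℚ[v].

v + 5

Euclidean algorithm in ℚ[v]:
  -v^3 - 6v^2 - 47v - 210 = (-v + 4)(v^2 + 10v + 25) + (-62v - 310)
  v^2 + 10v + 25 = (-(1/62)v - 5/62)(-62v - 310) + (0)
Last nonzero remainder: -62v - 310. Dividing through by -62 gives the monic gcd v + 5.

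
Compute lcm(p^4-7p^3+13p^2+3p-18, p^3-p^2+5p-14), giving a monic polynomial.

p^6-6p^5+13p^4-33p^3+76p^2+3p-126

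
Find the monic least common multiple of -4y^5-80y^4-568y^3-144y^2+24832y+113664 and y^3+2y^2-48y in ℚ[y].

Euclidean algorithm in ℚ[y]:
  -4y^5-80y^4-568y^3-144y^2+24832y+113664 = (-4y^2-72y-616)(y^3+2y^2-48y) + (-2368y^2-4736y+113664)
  y^3+2y^2-48y = (-(1/2368)y)(-2368y^2-4736y+113664) + (0)
Last nonzero remainder: -2368y^2-4736y+113664. Dividing through by -2368 gives the monic gcd y^2+2y-48.
Then lcm(f, g) = f·g / gcd(f, g); expanding and making the result monic gives the answer.

y^6+20y^5+142y^4+36y^3-6208y^2-28416y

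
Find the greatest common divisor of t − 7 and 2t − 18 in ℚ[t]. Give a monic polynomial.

1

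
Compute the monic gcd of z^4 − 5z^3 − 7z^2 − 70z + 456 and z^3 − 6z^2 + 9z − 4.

Apply the Euclidean algorithm:
  z^4 − 5z^3 − 7z^2 − 70z + 456 = (z + 1)(z^3 − 6z^2 + 9z − 4) + (−10z^2 − 75z + 460)
  z^3 − 6z^2 + 9z − 4 = (−(1/10)z + 27/20)(−10z^2 − 75z + 460) + ((625/4)z − 625)
  −10z^2 − 75z + 460 = (−(8/125)z − 92/125)((625/4)z − 625) + (0)
Last nonzero remainder: (625/4)z − 625. Dividing through by 625/4 gives the monic gcd z − 4.

z − 4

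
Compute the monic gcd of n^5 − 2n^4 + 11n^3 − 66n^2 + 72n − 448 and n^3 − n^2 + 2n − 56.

n^3 − n^2 + 2n − 56

Apply the Euclidean algorithm:
  n^5 − 2n^4 + 11n^3 − 66n^2 + 72n − 448 = (n^2 − n + 8)(n^3 − n^2 + 2n − 56) + (0)
The last nonzero remainder n^3 − n^2 + 2n − 56 is already monic.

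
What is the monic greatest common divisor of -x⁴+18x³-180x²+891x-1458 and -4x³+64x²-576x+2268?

Repeated division with remainder:
  -x⁴+18x³-180x²+891x-1458 = ((1/4)x-1/2)(-4x³+64x²-576x+2268) + (-4x²+36x-324)
  -4x³+64x²-576x+2268 = (x-7)(-4x²+36x-324) + (0)
Last nonzero remainder: -4x²+36x-324. Dividing through by -4 gives the monic gcd x²-9x+81.

x²-9x+81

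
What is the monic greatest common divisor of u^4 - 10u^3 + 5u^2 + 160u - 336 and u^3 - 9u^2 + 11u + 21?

u^2 - 10u + 21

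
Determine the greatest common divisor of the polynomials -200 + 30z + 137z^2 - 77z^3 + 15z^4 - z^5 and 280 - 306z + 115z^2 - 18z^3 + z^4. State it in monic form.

Repeated division with remainder:
  -z^5 + 15z^4 - 77z^3 + 137z^2 + 30z - 200 = (-z - 3)(z^4 - 18z^3 + 115z^2 - 306z + 280) + (-16z^3 + 176z^2 - 608z + 640)
  z^4 - 18z^3 + 115z^2 - 306z + 280 = (-(1/16)z + 7/16)(-16z^3 + 176z^2 - 608z + 640) + (0)
Last nonzero remainder: -16z^3 + 176z^2 - 608z + 640. Dividing through by -16 gives the monic gcd z^3 - 11z^2 + 38z - 40.

-40 + 38z - 11z^2 + z^3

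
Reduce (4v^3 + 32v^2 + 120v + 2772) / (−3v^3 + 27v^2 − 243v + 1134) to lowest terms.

Apply the Euclidean algorithm:
  4v^3 + 32v^2 + 120v + 2772 = (−4/3)(−3v^3 + 27v^2 − 243v + 1134) + (68v^2 − 204v + 4284)
  −3v^3 + 27v^2 − 243v + 1134 = (−(3/68)v + 9/34)(68v^2 − 204v + 4284) + (0)
Last nonzero remainder: 68v^2 − 204v + 4284. Dividing through by 68 gives the monic gcd v^2 − 3v + 63.
Cancel v^2 − 3v + 63 from numerator and denominator to get the reduced form.

(−4v − 44)/(3v − 18)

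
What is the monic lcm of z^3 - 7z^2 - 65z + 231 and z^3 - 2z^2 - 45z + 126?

Euclidean algorithm in ℚ[z]:
  z^3 - 7z^2 - 65z + 231 = (z^3 - 2z^2 - 45z + 126) + (-5z^2 - 20z + 105)
  z^3 - 2z^2 - 45z + 126 = (-(1/5)z + 6/5)(-5z^2 - 20z + 105) + (0)
Last nonzero remainder: -5z^2 - 20z + 105. Dividing through by -5 gives the monic gcd z^2 + 4z - 21.
Then lcm(f, g) = f·g / gcd(f, g); expanding and making the result monic gives the answer.

z^4 - 13z^3 - 23z^2 + 621z - 1386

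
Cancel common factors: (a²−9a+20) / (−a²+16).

(−a+5)/(a+4)

By polynomial division,
  a²−9a+20 = (−1)(−a²+16) + (−9a+36)
  −a²+16 = ((1/9)a+4/9)(−9a+36) + (0)
Last nonzero remainder: −9a+36. Dividing through by −9 gives the monic gcd a−4.
Cancel a−4 from numerator and denominator to get the reduced form.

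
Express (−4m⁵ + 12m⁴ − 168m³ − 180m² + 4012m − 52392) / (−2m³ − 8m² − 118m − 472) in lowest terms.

(2m³ − 6m² − 34m + 444)/(m + 4)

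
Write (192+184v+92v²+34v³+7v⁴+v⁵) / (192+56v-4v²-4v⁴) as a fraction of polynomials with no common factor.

Apply the Euclidean algorithm:
  v⁵+7v⁴+34v³+92v²+184v+192 = (-(1/4)v-7/4)(-4v⁴-4v²+56v+192) + (33v³+99v²+330v+528)
  -4v⁴-4v²+56v+192 = (-(4/33)v+4/11)(33v³+99v²+330v+528) + (0)
Last nonzero remainder: 33v³+99v²+330v+528. Dividing through by 33 gives the monic gcd v³+3v²+10v+16.
Cancel v³+3v²+10v+16 from numerator and denominator to get the reduced form.

(-12-4v-v²)/(-12+4v)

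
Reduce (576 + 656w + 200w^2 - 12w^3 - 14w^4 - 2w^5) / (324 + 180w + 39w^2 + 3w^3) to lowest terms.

Repeated division with remainder:
  -2w^5 - 14w^4 - 12w^3 + 200w^2 + 656w + 576 = (-(2/3)w^2 + 4w - 16)(3w^3 + 39w^2 + 180w + 324) + (320w^2 + 2240w + 5760)
  3w^3 + 39w^2 + 180w + 324 = ((3/320)w + 9/160)(320w^2 + 2240w + 5760) + (0)
Last nonzero remainder: 320w^2 + 2240w + 5760. Dividing through by 320 gives the monic gcd w^2 + 7w + 18.
Cancel w^2 + 7w + 18 from numerator and denominator to get the reduced form.

(32 + 24w - 2w^3)/(18 + 3w)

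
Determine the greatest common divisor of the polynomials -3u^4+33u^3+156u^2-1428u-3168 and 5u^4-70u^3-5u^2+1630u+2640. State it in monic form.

u^3-17u^2+50u+176

Apply the Euclidean algorithm:
  -3u^4+33u^3+156u^2-1428u-3168 = (-3/5)(5u^4-70u^3-5u^2+1630u+2640) + (-9u^3+153u^2-450u-1584)
  5u^4-70u^3-5u^2+1630u+2640 = (-(5/9)u-5/3)(-9u^3+153u^2-450u-1584) + (0)
Last nonzero remainder: -9u^3+153u^2-450u-1584. Dividing through by -9 gives the monic gcd u^3-17u^2+50u+176.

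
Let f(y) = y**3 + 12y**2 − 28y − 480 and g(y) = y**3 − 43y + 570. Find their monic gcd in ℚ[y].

y + 10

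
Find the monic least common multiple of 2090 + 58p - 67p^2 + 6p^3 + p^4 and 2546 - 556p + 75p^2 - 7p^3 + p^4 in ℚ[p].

140030 + 10156p - 2225p^2 + 259p^3 + 18p^4 + 9p^5 + p^6

By polynomial division,
  p^4 + 6p^3 - 67p^2 + 58p + 2090 = (p^4 - 7p^3 + 75p^2 - 556p + 2546) + (13p^3 - 142p^2 + 614p - 456)
  p^4 - 7p^3 + 75p^2 - 556p + 2546 = ((1/13)p + 51/169)(13p^3 - 142p^2 + 614p - 456) + ((11935/169)p^2 - (119350/169)p + 453530/169)
  13p^3 - 142p^2 + 614p - 456 = ((2197/11935)p - 2028/11935)((11935/169)p^2 - (119350/169)p + 453530/169) + (0)
Last nonzero remainder: (11935/169)p^2 - (119350/169)p + 453530/169. Dividing through by 11935/169 gives the monic gcd p^2 - 10p + 38.
Then lcm(f, g) = f·g / gcd(f, g); expanding and making the result monic gives the answer.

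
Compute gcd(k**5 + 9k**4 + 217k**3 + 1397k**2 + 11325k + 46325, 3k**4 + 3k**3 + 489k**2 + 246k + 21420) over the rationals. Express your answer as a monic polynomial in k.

k**2 + 3k + 85

Repeated division with remainder:
  k**5 + 9k**4 + 217k**3 + 1397k**2 + 11325k + 46325 = ((1/3)k + 8/3)(3k**4 + 3k**3 + 489k**2 + 246k + 21420) + (46k**3 + 11k**2 + 3529k - 10795)
  3k**4 + 3k**3 + 489k**2 + 246k + 21420 = ((3/46)k + 105/2116)(46k**3 + 11k**2 + 3529k - 10795) + ((546567/2116)k**2 + (1639701/2116)k + 46458195/2116)
  46k**3 + 11k**2 + 3529k - 10795 = ((97336/546567)k - 268732/546567)((546567/2116)k**2 + (1639701/2116)k + 46458195/2116) + (0)
Last nonzero remainder: (546567/2116)k**2 + (1639701/2116)k + 46458195/2116. Dividing through by 546567/2116 gives the monic gcd k**2 + 3k + 85.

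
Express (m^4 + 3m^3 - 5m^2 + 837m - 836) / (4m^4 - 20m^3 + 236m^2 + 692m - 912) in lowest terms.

Apply the Euclidean algorithm:
  m^4 + 3m^3 - 5m^2 + 837m - 836 = (1/4)(4m^4 - 20m^3 + 236m^2 + 692m - 912) + (8m^3 - 64m^2 + 664m - 608)
  4m^4 - 20m^3 + 236m^2 + 692m - 912 = ((1/2)m + 3/2)(8m^3 - 64m^2 + 664m - 608) + (0)
Last nonzero remainder: 8m^3 - 64m^2 + 664m - 608. Dividing through by 8 gives the monic gcd m^3 - 8m^2 + 83m - 76.
Cancel m^3 - 8m^2 + 83m - 76 from numerator and denominator to get the reduced form.

(m + 11)/(4m + 12)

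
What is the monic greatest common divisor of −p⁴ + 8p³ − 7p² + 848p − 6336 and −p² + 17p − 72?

Apply the Euclidean algorithm:
  −p⁴ + 8p³ − 7p² + 848p − 6336 = (p² + 9p + 88)(−p² + 17p − 72) + (0)
Last nonzero remainder: −p² + 17p − 72. Dividing through by −1 gives the monic gcd p² − 17p + 72.

p² − 17p + 72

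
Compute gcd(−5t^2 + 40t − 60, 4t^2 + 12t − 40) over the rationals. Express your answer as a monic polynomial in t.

t − 2

Euclidean algorithm in ℚ[t]:
  −5t^2 + 40t − 60 = (−5/4)(4t^2 + 12t − 40) + (55t − 110)
  4t^2 + 12t − 40 = ((4/55)t + 4/11)(55t − 110) + (0)
Last nonzero remainder: 55t − 110. Dividing through by 55 gives the monic gcd t − 2.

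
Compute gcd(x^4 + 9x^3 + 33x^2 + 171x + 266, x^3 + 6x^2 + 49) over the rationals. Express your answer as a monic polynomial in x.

Repeated division with remainder:
  x^4 + 9x^3 + 33x^2 + 171x + 266 = (x + 3)(x^3 + 6x^2 + 49) + (15x^2 + 122x + 119)
  x^3 + 6x^2 + 49 = ((1/15)x - 32/225)(15x^2 + 122x + 119) + ((2119/225)x + 14833/225)
  15x^2 + 122x + 119 = ((3375/2119)x + 3825/2119)((2119/225)x + 14833/225) + (0)
Last nonzero remainder: (2119/225)x + 14833/225. Dividing through by 2119/225 gives the monic gcd x + 7.

x + 7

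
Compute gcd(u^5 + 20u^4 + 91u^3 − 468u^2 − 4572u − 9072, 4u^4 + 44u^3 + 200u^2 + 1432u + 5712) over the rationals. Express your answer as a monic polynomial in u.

By polynomial division,
  u^5 + 20u^4 + 91u^3 − 468u^2 − 4572u − 9072 = ((1/4)u + 9/4)(4u^4 + 44u^3 + 200u^2 + 1432u + 5712) + (−58u^3 − 1276u^2 − 9222u − 21924)
  4u^4 + 44u^3 + 200u^2 + 1432u + 5712 = (−(2/29)u + 22/29)(−58u^3 − 1276u^2 − 9222u − 21924) + (532u^2 + 6916u + 22344)
  −58u^3 − 1276u^2 − 9222u − 21924 = (−(29/266)u − 261/266)(532u^2 + 6916u + 22344) + (0)
Last nonzero remainder: 532u^2 + 6916u + 22344. Dividing through by 532 gives the monic gcd u^2 + 13u + 42.

u^2 + 13u + 42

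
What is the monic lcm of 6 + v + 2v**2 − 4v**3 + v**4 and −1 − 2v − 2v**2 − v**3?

6 + 7v + 3v**2 − 2v**3 − 3v**4 + v**5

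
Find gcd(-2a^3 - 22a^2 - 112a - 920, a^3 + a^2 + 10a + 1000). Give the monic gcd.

Repeated division with remainder:
  -2a^3 - 22a^2 - 112a - 920 = (-2)(a^3 + a^2 + 10a + 1000) + (-20a^2 - 92a + 1080)
  a^3 + a^2 + 10a + 1000 = (-(1/20)a + 9/50)(-20a^2 - 92a + 1080) + ((2014/25)a + 4028/5)
  -20a^2 - 92a + 1080 = (-(250/1007)a + 1350/1007)((2014/25)a + 4028/5) + (0)
Last nonzero remainder: (2014/25)a + 4028/5. Dividing through by 2014/25 gives the monic gcd a + 10.

a + 10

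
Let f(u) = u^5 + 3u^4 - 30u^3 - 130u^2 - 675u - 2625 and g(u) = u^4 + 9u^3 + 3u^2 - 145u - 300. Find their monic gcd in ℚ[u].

u^2 + 10u + 25

By polynomial division,
  u^5 + 3u^4 - 30u^3 - 130u^2 - 675u - 2625 = (u - 6)(u^4 + 9u^3 + 3u^2 - 145u - 300) + (21u^3 + 33u^2 - 1245u - 4425)
  u^4 + 9u^3 + 3u^2 - 145u - 300 = ((1/21)u + 52/147)(21u^3 + 33u^2 - 1245u - 4425) + ((2480/49)u^2 + (24800/49)u + 62000/49)
  21u^3 + 33u^2 - 1245u - 4425 = ((1029/2480)u - 8673/2480)((2480/49)u^2 + (24800/49)u + 62000/49) + (0)
Last nonzero remainder: (2480/49)u^2 + (24800/49)u + 62000/49. Dividing through by 2480/49 gives the monic gcd u^2 + 10u + 25.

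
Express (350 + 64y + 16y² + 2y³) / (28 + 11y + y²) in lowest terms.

Repeated division with remainder:
  2y³ + 16y² + 64y + 350 = (2y - 6)(y² + 11y + 28) + (74y + 518)
  y² + 11y + 28 = ((1/74)y + 2/37)(74y + 518) + (0)
Last nonzero remainder: 74y + 518. Dividing through by 74 gives the monic gcd y + 7.
Cancel y + 7 from numerator and denominator to get the reduced form.

(50 + 2y + 2y²)/(4 + y)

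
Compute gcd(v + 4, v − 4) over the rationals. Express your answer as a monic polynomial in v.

1

Apply the Euclidean algorithm:
  v + 4 = (v − 4) + (8)
  v − 4 = ((1/8)v − 1/2)(8) + (0)
The last nonzero remainder is the constant 8, so the polynomials are coprime and gcd = 1.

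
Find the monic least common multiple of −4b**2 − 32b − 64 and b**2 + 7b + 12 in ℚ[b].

b**3 + 11b**2 + 40b + 48

Apply the Euclidean algorithm:
  −4b**2 − 32b − 64 = (−4)(b**2 + 7b + 12) + (−4b − 16)
  b**2 + 7b + 12 = (−(1/4)b − 3/4)(−4b − 16) + (0)
Last nonzero remainder: −4b − 16. Dividing through by −4 gives the monic gcd b + 4.
Then lcm(f, g) = f·g / gcd(f, g); expanding and making the result monic gives the answer.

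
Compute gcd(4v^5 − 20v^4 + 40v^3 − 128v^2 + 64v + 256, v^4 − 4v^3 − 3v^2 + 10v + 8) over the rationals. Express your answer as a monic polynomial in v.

By polynomial division,
  4v^5 − 20v^4 + 40v^3 − 128v^2 + 64v + 256 = (4v − 4)(v^4 − 4v^3 − 3v^2 + 10v + 8) + (36v^3 − 180v^2 + 72v + 288)
  v^4 − 4v^3 − 3v^2 + 10v + 8 = ((1/36)v + 1/36)(36v^3 − 180v^2 + 72v + 288) + (0)
Last nonzero remainder: 36v^3 − 180v^2 + 72v + 288. Dividing through by 36 gives the monic gcd v^3 − 5v^2 + 2v + 8.

v^3 − 5v^2 + 2v + 8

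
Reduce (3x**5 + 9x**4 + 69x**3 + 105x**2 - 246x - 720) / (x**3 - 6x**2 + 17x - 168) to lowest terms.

By polynomial division,
  3x**5 + 9x**4 + 69x**3 + 105x**2 - 246x - 720 = (3x**2 + 27x + 180)(x**3 - 6x**2 + 17x - 168) + (1230x**2 + 1230x + 29520)
  x**3 - 6x**2 + 17x - 168 = ((1/1230)x - 7/1230)(1230x**2 + 1230x + 29520) + (0)
Last nonzero remainder: 1230x**2 + 1230x + 29520. Dividing through by 1230 gives the monic gcd x**2 + x + 24.
Cancel x**2 + x + 24 from numerator and denominator to get the reduced form.

(3x**3 + 6x**2 - 9x - 30)/(x - 7)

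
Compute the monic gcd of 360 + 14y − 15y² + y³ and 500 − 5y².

Repeated division with remainder:
  y³ − 15y² + 14y + 360 = (−(1/5)y + 3)(−5y² + 500) + (114y − 1140)
  −5y² + 500 = (−(5/114)y − 25/57)(114y − 1140) + (0)
Last nonzero remainder: 114y − 1140. Dividing through by 114 gives the monic gcd y − 10.

−10 + y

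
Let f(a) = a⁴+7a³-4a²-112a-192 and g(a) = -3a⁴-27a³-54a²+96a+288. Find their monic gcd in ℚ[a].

Euclidean algorithm in ℚ[a]:
  a⁴+7a³-4a²-112a-192 = (-1/3)(-3a⁴-27a³-54a²+96a+288) + (-2a³-22a²-80a-96)
  -3a⁴-27a³-54a²+96a+288 = ((3/2)a-3)(-2a³-22a²-80a-96) + (0)
Last nonzero remainder: -2a³-22a²-80a-96. Dividing through by -2 gives the monic gcd a³+11a²+40a+48.

a³+11a²+40a+48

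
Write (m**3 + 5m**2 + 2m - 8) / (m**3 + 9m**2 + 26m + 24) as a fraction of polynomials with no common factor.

By polynomial division,
  m**3 + 5m**2 + 2m - 8 = (m**3 + 9m**2 + 26m + 24) + (-4m**2 - 24m - 32)
  m**3 + 9m**2 + 26m + 24 = (-(1/4)m - 3/4)(-4m**2 - 24m - 32) + (0)
Last nonzero remainder: -4m**2 - 24m - 32. Dividing through by -4 gives the monic gcd m**2 + 6m + 8.
Cancel m**2 + 6m + 8 from numerator and denominator to get the reduced form.

(m - 1)/(m + 3)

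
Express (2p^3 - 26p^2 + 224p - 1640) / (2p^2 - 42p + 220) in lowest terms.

(p^2 - 3p + 82)/(p - 11)

By polynomial division,
  2p^3 - 26p^2 + 224p - 1640 = (p + 8)(2p^2 - 42p + 220) + (340p - 3400)
  2p^2 - 42p + 220 = ((1/170)p - 11/170)(340p - 3400) + (0)
Last nonzero remainder: 340p - 3400. Dividing through by 340 gives the monic gcd p - 10.
Cancel p - 10 from numerator and denominator to get the reduced form.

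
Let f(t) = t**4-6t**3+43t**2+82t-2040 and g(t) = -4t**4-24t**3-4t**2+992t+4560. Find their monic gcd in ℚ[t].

Apply the Euclidean algorithm:
  t**4-6t**3+43t**2+82t-2040 = (-1/4)(-4t**4-24t**3-4t**2+992t+4560) + (-12t**3+42t**2+330t-900)
  -4t**4-24t**3-4t**2+992t+4560 = ((1/3)t+19/6)(-12t**3+42t**2+330t-900) + (-247t**2+247t+7410)
  -12t**3+42t**2+330t-900 = ((12/247)t-30/247)(-247t**2+247t+7410) + (0)
Last nonzero remainder: -247t**2+247t+7410. Dividing through by -247 gives the monic gcd t**2-t-30.

t**2-t-30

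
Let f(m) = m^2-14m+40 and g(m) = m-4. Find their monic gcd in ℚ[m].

m-4

Euclidean algorithm in ℚ[m]:
  m^2-14m+40 = (m-10)(m-4) + (0)
The last nonzero remainder m-4 is already monic.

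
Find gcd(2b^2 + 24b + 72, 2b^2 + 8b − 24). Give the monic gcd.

Euclidean algorithm in ℚ[b]:
  2b^2 + 24b + 72 = (2b^2 + 8b − 24) + (16b + 96)
  2b^2 + 8b − 24 = ((1/8)b − 1/4)(16b + 96) + (0)
Last nonzero remainder: 16b + 96. Dividing through by 16 gives the monic gcd b + 6.

b + 6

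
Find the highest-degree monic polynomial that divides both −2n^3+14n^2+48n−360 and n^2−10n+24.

n−6

Euclidean algorithm in ℚ[n]:
  −2n^3+14n^2+48n−360 = (−2n−6)(n^2−10n+24) + (36n−216)
  n^2−10n+24 = ((1/36)n−1/9)(36n−216) + (0)
Last nonzero remainder: 36n−216. Dividing through by 36 gives the monic gcd n−6.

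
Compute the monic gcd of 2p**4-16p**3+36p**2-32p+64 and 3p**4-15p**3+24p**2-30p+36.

Euclidean algorithm in ℚ[p]:
  2p**4-16p**3+36p**2-32p+64 = (2/3)(3p**4-15p**3+24p**2-30p+36) + (-6p**3+20p**2-12p+40)
  3p**4-15p**3+24p**2-30p+36 = (-(1/2)p+5/6)(-6p**3+20p**2-12p+40) + ((4/3)p**2+8/3)
  -6p**3+20p**2-12p+40 = (-(9/2)p+15)((4/3)p**2+8/3) + (0)
Last nonzero remainder: (4/3)p**2+8/3. Dividing through by 4/3 gives the monic gcd p**2+2.

p**2+2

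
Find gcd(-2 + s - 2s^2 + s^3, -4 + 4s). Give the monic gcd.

Apply the Euclidean algorithm:
  s^3 - 2s^2 + s - 2 = ((1/4)s^2 - (1/4)s)(4s - 4) + (-2)
  4s - 4 = (-2s + 2)(-2) + (0)
The last nonzero remainder is the constant -2, so the polynomials are coprime and gcd = 1.

1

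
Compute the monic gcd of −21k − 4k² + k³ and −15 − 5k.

3 + k

By polynomial division,
  k³ − 4k² − 21k = (−(1/5)k² + (7/5)k)(−5k − 15) + (0)
Last nonzero remainder: −5k − 15. Dividing through by −5 gives the monic gcd k + 3.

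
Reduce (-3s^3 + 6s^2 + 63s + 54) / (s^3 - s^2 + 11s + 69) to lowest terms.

Apply the Euclidean algorithm:
  -3s^3 + 6s^2 + 63s + 54 = (-3)(s^3 - s^2 + 11s + 69) + (3s^2 + 96s + 261)
  s^3 - s^2 + 11s + 69 = ((1/3)s - 11)(3s^2 + 96s + 261) + (980s + 2940)
  3s^2 + 96s + 261 = ((3/980)s + 87/980)(980s + 2940) + (0)
Last nonzero remainder: 980s + 2940. Dividing through by 980 gives the monic gcd s + 3.
Cancel s + 3 from numerator and denominator to get the reduced form.

(-3s^2 + 15s + 18)/(s^2 - 4s + 23)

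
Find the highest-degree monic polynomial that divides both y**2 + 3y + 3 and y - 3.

Repeated division with remainder:
  y**2 + 3y + 3 = (y + 6)(y - 3) + (21)
  y - 3 = ((1/21)y - 1/7)(21) + (0)
The last nonzero remainder is the constant 21, so the polynomials are coprime and gcd = 1.

1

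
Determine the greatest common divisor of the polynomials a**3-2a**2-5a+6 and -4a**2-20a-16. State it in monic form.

1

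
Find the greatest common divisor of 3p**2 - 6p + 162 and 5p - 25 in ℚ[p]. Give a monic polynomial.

Euclidean algorithm in ℚ[p]:
  3p**2 - 6p + 162 = ((3/5)p + 9/5)(5p - 25) + (207)
  5p - 25 = ((5/207)p - 25/207)(207) + (0)
The last nonzero remainder is the constant 207, so the polynomials are coprime and gcd = 1.

1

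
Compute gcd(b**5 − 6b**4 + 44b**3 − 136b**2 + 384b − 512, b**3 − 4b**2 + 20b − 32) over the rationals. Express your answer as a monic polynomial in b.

b**3 − 4b**2 + 20b − 32

Euclidean algorithm in ℚ[b]:
  b**5 − 6b**4 + 44b**3 − 136b**2 + 384b − 512 = (b**2 − 2b + 16)(b**3 − 4b**2 + 20b − 32) + (0)
The last nonzero remainder b**3 − 4b**2 + 20b − 32 is already monic.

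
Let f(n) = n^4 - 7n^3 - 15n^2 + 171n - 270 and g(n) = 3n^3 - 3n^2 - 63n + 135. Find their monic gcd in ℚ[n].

Repeated division with remainder:
  n^4 - 7n^3 - 15n^2 + 171n - 270 = ((1/3)n - 2)(3n^3 - 3n^2 - 63n + 135) + (0)
Last nonzero remainder: 3n^3 - 3n^2 - 63n + 135. Dividing through by 3 gives the monic gcd n^3 - n^2 - 21n + 45.

n^3 - n^2 - 21n + 45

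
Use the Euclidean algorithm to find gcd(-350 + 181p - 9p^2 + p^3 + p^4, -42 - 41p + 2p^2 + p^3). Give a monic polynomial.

Apply the Euclidean algorithm:
  p^4 + p^3 - 9p^2 + 181p - 350 = (p - 1)(p^3 + 2p^2 - 41p - 42) + (34p^2 + 182p - 392)
  p^3 + 2p^2 - 41p - 42 = ((1/34)p - 57/578)(34p^2 + 182p - 392) + (-(3330/289)p - 23310/289)
  34p^2 + 182p - 392 = (-(4913/1665)p + 8092/1665)(-(3330/289)p - 23310/289) + (0)
Last nonzero remainder: -(3330/289)p - 23310/289. Dividing through by -3330/289 gives the monic gcd p + 7.

7 + p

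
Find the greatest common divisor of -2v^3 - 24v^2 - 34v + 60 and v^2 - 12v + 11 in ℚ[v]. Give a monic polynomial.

Apply the Euclidean algorithm:
  -2v^3 - 24v^2 - 34v + 60 = (-2v - 48)(v^2 - 12v + 11) + (-588v + 588)
  v^2 - 12v + 11 = (-(1/588)v + 11/588)(-588v + 588) + (0)
Last nonzero remainder: -588v + 588. Dividing through by -588 gives the monic gcd v - 1.

v - 1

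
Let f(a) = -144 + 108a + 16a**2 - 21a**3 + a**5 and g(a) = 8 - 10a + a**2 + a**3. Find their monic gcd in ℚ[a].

-8 + 2a + a**2

By polynomial division,
  a**5 - 21a**3 + 16a**2 + 108a - 144 = (a**2 - a - 10)(a**3 + a**2 - 10a + 8) + (8a**2 + 16a - 64)
  a**3 + a**2 - 10a + 8 = ((1/8)a - 1/8)(8a**2 + 16a - 64) + (0)
Last nonzero remainder: 8a**2 + 16a - 64. Dividing through by 8 gives the monic gcd a**2 + 2a - 8.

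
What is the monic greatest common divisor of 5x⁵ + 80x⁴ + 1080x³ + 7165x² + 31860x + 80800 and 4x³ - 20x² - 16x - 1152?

x² + 4x + 32

Euclidean algorithm in ℚ[x]:
  5x⁵ + 80x⁴ + 1080x³ + 7165x² + 31860x + 80800 = ((5/4)x² + (105/4)x + 1625/4)(4x³ - 20x² - 16x - 1152) + (17150x² + 68600x + 548800)
  4x³ - 20x² - 16x - 1152 = ((2/8575)x - 18/8575)(17150x² + 68600x + 548800) + (0)
Last nonzero remainder: 17150x² + 68600x + 548800. Dividing through by 17150 gives the monic gcd x² + 4x + 32.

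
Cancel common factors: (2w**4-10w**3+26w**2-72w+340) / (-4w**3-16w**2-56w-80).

Euclidean algorithm in ℚ[w]:
  2w**4-10w**3+26w**2-72w+340 = (-(1/2)w+9/2)(-4w**3-16w**2-56w-80) + (70w**2+140w+700)
  -4w**3-16w**2-56w-80 = (-(2/35)w-4/35)(70w**2+140w+700) + (0)
Last nonzero remainder: 70w**2+140w+700. Dividing through by 70 gives the monic gcd w**2+2w+10.
Cancel w**2+2w+10 from numerator and denominator to get the reduced form.

(-w**2+7w-17)/(2w+4)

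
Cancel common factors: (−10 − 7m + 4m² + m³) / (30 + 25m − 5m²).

(10 − 3m − m²)/(−30 + 5m)

Apply the Euclidean algorithm:
  m³ + 4m² − 7m − 10 = (−(1/5)m − 9/5)(−5m² + 25m + 30) + (44m + 44)
  −5m² + 25m + 30 = (−(5/44)m + 15/22)(44m + 44) + (0)
Last nonzero remainder: 44m + 44. Dividing through by 44 gives the monic gcd m + 1.
Cancel m + 1 from numerator and denominator to get the reduced form.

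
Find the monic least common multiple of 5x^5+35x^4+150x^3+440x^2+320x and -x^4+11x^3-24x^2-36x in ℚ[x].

Repeated division with remainder:
  5x^5+35x^4+150x^3+440x^2+320x = (-5x-90)(-x^4+11x^3-24x^2-36x) + (1020x^3-1900x^2-2920x)
  -x^4+11x^3-24x^2-36x = (-(1/1020)x+233/26010)(1020x^3-1900x^2-2920x) + (-(25600/2601)x^2-(25600/2601)x)
  1020x^3-1900x^2-2920x = (-(132651/1280)x+189873/640)(-(25600/2601)x^2-(25600/2601)x) + (0)
Last nonzero remainder: -(25600/2601)x^2-(25600/2601)x. Dividing through by -25600/2601 gives the monic gcd x^2+x.
Then lcm(f, g) = f·g / gcd(f, g); expanding and making the result monic gives the answer.

x^7-5x^6-18x^5-20x^4+88x^3+2400x^2+2304x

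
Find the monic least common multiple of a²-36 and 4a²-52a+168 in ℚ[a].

a³-7a²-36a+252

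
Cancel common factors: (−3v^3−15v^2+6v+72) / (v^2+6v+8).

Apply the Euclidean algorithm:
  −3v^3−15v^2+6v+72 = (−3v+3)(v^2+6v+8) + (12v+48)
  v^2+6v+8 = ((1/12)v+1/6)(12v+48) + (0)
Last nonzero remainder: 12v+48. Dividing through by 12 gives the monic gcd v+4.
Cancel v+4 from numerator and denominator to get the reduced form.

(−3v^2−3v+18)/(v+2)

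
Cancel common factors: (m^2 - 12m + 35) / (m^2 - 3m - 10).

(m - 7)/(m + 2)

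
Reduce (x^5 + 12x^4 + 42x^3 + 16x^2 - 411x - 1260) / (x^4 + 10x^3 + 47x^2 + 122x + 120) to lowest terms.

By polynomial division,
  x^5 + 12x^4 + 42x^3 + 16x^2 - 411x - 1260 = (x + 2)(x^4 + 10x^3 + 47x^2 + 122x + 120) + (-25x^3 - 200x^2 - 775x - 1500)
  x^4 + 10x^3 + 47x^2 + 122x + 120 = (-(1/25)x - 2/25)(-25x^3 - 200x^2 - 775x - 1500) + (0)
Last nonzero remainder: -25x^3 - 200x^2 - 775x - 1500. Dividing through by -25 gives the monic gcd x^3 + 8x^2 + 31x + 60.
Cancel x^3 + 8x^2 + 31x + 60 from numerator and denominator to get the reduced form.

(x^2 + 4x - 21)/(x + 2)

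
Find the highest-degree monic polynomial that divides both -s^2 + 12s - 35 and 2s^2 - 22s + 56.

By polynomial division,
  -s^2 + 12s - 35 = (-1/2)(2s^2 - 22s + 56) + (s - 7)
  2s^2 - 22s + 56 = (2s - 8)(s - 7) + (0)
The last nonzero remainder s - 7 is already monic.

s - 7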